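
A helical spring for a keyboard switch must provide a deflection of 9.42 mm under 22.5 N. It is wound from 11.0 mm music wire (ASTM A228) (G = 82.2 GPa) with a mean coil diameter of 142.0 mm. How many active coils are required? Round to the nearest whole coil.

22

Required rate k = F/δ = 22.5/9.42 = 2.3885 N/mm
N_a = Gd⁴/(8D³k) = (82.2×10³ × 11.0⁴)/(8 × 142.0³ × 2.3885)
    = 1.20349e+09 / 5.47125e+07 = 22 → 22 coils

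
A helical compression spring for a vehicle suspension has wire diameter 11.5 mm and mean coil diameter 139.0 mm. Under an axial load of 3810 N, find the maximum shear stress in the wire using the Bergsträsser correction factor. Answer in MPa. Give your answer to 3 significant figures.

984 MPa

Spring index C = D/d = 139.0/11.5 = 12.0870
K_B = (4C+2)/(4C−3) = 50.348/45.348 = 1.1103
τ₀ = 8FD/(πd³) = 8·3810·139.0/(π·11.5³) = 4.23672e+06/4778 = 886.72 MPa
τ_max = K·τ₀ = 1.1103 × 886.72 = 984.49 MPa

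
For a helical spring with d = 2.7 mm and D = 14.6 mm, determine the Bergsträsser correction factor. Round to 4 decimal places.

1.2684

C = D/d = 14.6/2.7 = 5.4074
K_B = (4C+2)/(4C−3) = 23.630/18.630 = 1.2684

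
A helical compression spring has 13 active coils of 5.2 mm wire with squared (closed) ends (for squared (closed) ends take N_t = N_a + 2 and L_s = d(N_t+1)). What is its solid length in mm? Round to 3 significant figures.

squared (closed) ends: N_t = N_a + 2 = 13 + 2 = 15
L_s = d·(N_t+1) = 5.2 × 16 = 83.2 mm

83.2 mm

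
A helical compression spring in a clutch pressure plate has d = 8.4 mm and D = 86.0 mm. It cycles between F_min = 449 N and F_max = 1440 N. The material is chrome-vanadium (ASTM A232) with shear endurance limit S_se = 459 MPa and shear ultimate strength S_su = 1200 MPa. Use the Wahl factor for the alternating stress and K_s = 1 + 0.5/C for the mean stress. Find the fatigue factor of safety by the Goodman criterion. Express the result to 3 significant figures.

C = D/d = 86.0/8.4 = 10.2381; K_W = (4C−1)/(4C−4)+0.615/C = 1.1413; K_s = 1+0.5/C = 1.0488
F_a = (F_max−F_min)/2 = 495.5 N; F_m = (F_max+F_min)/2 = 944.5 N
τ_a = K_W·8F_aD/(πd³) = 1.1413 × 183.08 = 208.94 MPa
τ_m = K_s·8F_mD/(πd³) = 1.0488 × 348.98 = 366.03 MPa
Goodman: 1/n_f = τ_a/S_se + τ_m/S_su = 208.94/459 + 366.03/1200 = 0.45521 + 0.30502 = 0.76023
n_f = 1/0.76023 = 1.315

1.32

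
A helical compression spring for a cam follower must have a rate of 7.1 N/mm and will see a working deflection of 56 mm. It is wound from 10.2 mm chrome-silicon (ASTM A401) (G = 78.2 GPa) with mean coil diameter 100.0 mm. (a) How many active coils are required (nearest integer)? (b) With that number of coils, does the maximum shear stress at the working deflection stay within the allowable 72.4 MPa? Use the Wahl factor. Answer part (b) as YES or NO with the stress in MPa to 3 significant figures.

(a) 15 coils; (b) NO, τ_max = 109 MPa

N_a = Gd⁴/(8D³k) = (78.2×10³)(10.2⁴)/(8·100.0³·7.1) = 14.9 → N_a = 15
Actual rate k = Gd⁴/(8D³·15) = 7.0538 N/mm
Working load F = kδ = 7.0538·56 = 395.02 N
C = 100.0/10.2 = 9.8039; K_W = (4C−1)/(4C−4)+0.615/C = 1.1479
τ_max = K_W·8FD/(πd³) = 1.1479·94.788 = 108.81 MPa
τ_max > 72.4 MPa → exceeds allowable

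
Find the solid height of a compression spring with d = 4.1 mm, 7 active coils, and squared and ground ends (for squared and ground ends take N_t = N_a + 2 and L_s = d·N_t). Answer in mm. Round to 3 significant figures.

squared and ground ends: N_t = N_a + 2 = 7 + 2 = 9
L_s = d·N_t = 4.1 × 9 = 36.9 mm

36.9 mm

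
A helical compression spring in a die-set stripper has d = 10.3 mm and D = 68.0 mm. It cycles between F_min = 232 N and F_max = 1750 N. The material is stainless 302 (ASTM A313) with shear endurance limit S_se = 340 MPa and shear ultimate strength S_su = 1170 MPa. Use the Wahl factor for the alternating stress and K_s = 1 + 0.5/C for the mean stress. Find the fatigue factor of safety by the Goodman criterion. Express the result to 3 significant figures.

1.73

C = D/d = 68.0/10.3 = 6.6019; K_W = (4C−1)/(4C−4)+0.615/C = 1.2270; K_s = 1+0.5/C = 1.0757
F_a = (F_max−F_min)/2 = 759 N; F_m = (F_max+F_min)/2 = 991 N
τ_a = K_W·8F_aD/(πd³) = 1.2270 × 120.28 = 147.58 MPa
τ_m = K_s·8F_mD/(πd³) = 1.0757 × 157.04 = 168.93 MPa
Goodman: 1/n_f = τ_a/S_se + τ_m/S_su = 147.58/340 + 168.93/1170 = 0.43407 + 0.14439 = 0.57846
n_f = 1/0.57846 = 1.729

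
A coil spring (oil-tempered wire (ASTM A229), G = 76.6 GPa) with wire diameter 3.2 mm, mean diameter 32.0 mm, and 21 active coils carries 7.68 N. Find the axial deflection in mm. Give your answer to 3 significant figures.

k = Gd⁴/(8D³N_a) = (76.6×10³)(3.2⁴)/(8·32.0³·21) = 1.459 N/mm
δ = F/k = 7.68 / 1.459 = 5.2637 mm

5.26 mm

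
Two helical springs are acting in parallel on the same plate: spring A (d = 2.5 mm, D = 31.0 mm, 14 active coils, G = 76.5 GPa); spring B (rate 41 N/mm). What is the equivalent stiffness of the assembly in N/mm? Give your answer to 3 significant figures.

k_A = Gd⁴/(8D³N_a) = (76.5×10³)(2.5⁴)/(8·31.0³·14) = 0.89561 N/mm
Parallel: k_eq = 0.89561 + 41 = 41.896 N/mm

41.9 N/mm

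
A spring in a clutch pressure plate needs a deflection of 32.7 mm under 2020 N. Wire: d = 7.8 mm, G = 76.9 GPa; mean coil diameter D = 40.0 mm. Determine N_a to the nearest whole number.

9

Required rate k = F/δ = 2020/32.7 = 61.774 N/mm
N_a = Gd⁴/(8D³k) = (76.9×10³ × 7.8⁴)/(8 × 40.0³ × 61.774)
    = 2.84646e+08 / 3.16281e+07 = 9 → 9 coils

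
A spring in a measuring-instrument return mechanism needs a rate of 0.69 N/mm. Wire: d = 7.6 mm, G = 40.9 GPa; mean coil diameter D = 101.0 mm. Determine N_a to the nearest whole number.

N_a = Gd⁴/(8D³k) = (40.9×10³ × 7.6⁴)/(8 × 101.0³ × 0.69)
    = 1.36451e+08 / 5.68726e+06 = 23.99 → 24 coils

24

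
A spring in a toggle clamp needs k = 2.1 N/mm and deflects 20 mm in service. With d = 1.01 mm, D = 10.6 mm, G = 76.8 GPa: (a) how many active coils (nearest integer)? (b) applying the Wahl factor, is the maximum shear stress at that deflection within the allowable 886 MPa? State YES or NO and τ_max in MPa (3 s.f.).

N_a = Gd⁴/(8D³k) = (76.8×10³)(1.01⁴)/(8·10.6³·2.1) = 3.994 → N_a = 4
Actual rate k = Gd⁴/(8D³·4) = 2.0969 N/mm
Working load F = kδ = 2.0969·20 = 41.938 N
C = 10.6/1.01 = 10.4950; K_W = (4C−1)/(4C−4)+0.615/C = 1.1376
τ_max = K_W·8FD/(πd³) = 1.1376·1098.7 = 1249.9 MPa
τ_max > 886 MPa → exceeds allowable

(a) 4 coils; (b) NO, τ_max = 1250 MPa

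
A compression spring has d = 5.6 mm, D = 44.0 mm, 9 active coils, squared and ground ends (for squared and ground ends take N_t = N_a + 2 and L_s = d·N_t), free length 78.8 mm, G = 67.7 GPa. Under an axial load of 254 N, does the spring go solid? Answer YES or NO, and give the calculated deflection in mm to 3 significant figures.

k = Gd⁴/(8D³N_a) = (67.7×10³)(5.6⁴)/(8·44.0³·9) = 10.856 N/mm
N_t = 11; L_s = 5.6·11 = 61.6 mm; δ_solid = L₀ − L_s = 78.8 − 61.6 = 17.2 mm
δ = F/k = 254/10.856 = 23.398 mm
δ ≥ δ_solid → spring goes solid

YES, δ = 23.4 mm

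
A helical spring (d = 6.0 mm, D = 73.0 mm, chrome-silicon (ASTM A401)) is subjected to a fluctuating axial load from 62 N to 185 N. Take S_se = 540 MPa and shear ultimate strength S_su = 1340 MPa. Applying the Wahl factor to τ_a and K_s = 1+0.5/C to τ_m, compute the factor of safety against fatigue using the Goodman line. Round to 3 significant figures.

5.20

C = D/d = 73.0/6.0 = 12.1667; K_W = (4C−1)/(4C−4)+0.615/C = 1.1177; K_s = 1+0.5/C = 1.0411
F_a = (F_max−F_min)/2 = 61.5 N; F_m = (F_max+F_min)/2 = 123.5 N
τ_a = K_W·8F_aD/(πd³) = 1.1177 × 52.928 = 59.158 MPa
τ_m = K_s·8F_mD/(πd³) = 1.0411 × 106.29 = 110.65 MPa
Goodman: 1/n_f = τ_a/S_se + τ_m/S_su = 59.158/540 + 110.65/1340 = 0.10955 + 0.08258 = 0.19213
n_f = 1/0.19213 = 5.205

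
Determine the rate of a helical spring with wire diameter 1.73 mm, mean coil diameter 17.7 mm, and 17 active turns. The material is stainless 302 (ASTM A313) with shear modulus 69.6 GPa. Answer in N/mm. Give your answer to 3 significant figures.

k = Gd⁴/(8D³N_a) = (69.6×10³ × 1.73⁴) / (8 × 17.7³ × 17)
  = 623439 / 754152 = 0.82668 N/mm

0.827 N/mm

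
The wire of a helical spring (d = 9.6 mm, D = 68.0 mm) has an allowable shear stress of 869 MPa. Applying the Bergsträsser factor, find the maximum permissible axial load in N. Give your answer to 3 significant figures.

C = D/d = 68.0/9.6 = 7.0833
K_B = (4C+2)/(4C−3) = 30.333/25.333 = 1.1974
τ_max = K·8FD/(πd³) → F_max = τ_allow·πd³/(8DK)
F_max = 869·π·9.6³/(8·68.0·1.1974) = 2.4154e+06/651.37 = 3708.1 N

3710 N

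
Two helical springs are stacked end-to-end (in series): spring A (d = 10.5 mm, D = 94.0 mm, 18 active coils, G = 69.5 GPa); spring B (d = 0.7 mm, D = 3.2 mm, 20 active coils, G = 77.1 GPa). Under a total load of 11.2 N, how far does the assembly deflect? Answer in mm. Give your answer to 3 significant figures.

k_A = Gd⁴/(8D³N_a) = (69.5×10³)(10.5⁴)/(8·94.0³·18) = 7.0631 N/mm
k_B = Gd⁴/(8D³N_a) = (77.1×10³)(0.7⁴)/(8·3.2³·20) = 3.5308 N/mm
Series: 1/k_eq = 1/7.0631 + 1/3.5308 = 0.4248; k_eq = 2.354 N/mm
δ = F/k_eq = 11.2/2.354 = 4.7578 mm

4.76 mm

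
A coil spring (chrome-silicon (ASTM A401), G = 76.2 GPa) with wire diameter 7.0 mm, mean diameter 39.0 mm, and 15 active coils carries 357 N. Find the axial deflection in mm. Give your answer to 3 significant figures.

13.9 mm

k = Gd⁴/(8D³N_a) = (76.2×10³)(7.0⁴)/(8·39.0³·15) = 25.702 N/mm
δ = F/k = 357 / 25.702 = 13.89 mm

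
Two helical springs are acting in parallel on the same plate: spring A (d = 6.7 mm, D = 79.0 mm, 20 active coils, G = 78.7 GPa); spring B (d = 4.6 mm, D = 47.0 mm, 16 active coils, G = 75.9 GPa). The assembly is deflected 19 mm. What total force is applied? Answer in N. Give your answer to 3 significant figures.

k_A = Gd⁴/(8D³N_a) = (78.7×10³)(6.7⁴)/(8·79.0³·20) = 2.0104 N/mm
k_B = Gd⁴/(8D³N_a) = (75.9×10³)(4.6⁴)/(8·47.0³·16) = 2.5572 N/mm
Parallel: k_eq = 2.0104 + 2.5572 = 4.5676 N/mm
F = k_eq·δ = 4.5676·19 = 86.784 N

86.8 N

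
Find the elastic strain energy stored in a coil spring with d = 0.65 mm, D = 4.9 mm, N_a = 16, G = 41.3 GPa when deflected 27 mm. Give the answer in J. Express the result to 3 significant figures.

k = Gd⁴/(8D³N_a) = (41.3×10³)(0.65⁴)/(8·4.9³·16) = 0.48956 N/mm
U = ½kδ² = 0.5 × 0.48956 × 27² = 178.44 N·mm = 0.17844 J

0.178 J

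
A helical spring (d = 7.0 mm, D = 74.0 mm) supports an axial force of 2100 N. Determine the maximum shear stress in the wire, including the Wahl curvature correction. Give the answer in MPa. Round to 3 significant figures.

Spring index C = D/d = 74.0/7.0 = 10.5714
K_W = (4C−1)/(4C−4) + 0.615/C = 41.286/38.286 + 0.0582 = 1.1365
τ₀ = 8FD/(πd³) = 8·2100·74.0/(π·7.0³) = 1.2432e+06/1077.6 = 1153.7 MPa
τ_max = K·τ₀ = 1.1365 × 1153.7 = 1311.2 MPa

1310 MPa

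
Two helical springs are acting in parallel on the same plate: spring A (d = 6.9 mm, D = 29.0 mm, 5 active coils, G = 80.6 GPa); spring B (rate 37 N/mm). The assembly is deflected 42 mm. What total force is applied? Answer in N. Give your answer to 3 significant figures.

k_A = Gd⁴/(8D³N_a) = (80.6×10³)(6.9⁴)/(8·29.0³·5) = 187.27 N/mm
Parallel: k_eq = 187.27 + 37 = 224.27 N/mm
F = k_eq·δ = 224.27·42 = 9419.5 N

9420 N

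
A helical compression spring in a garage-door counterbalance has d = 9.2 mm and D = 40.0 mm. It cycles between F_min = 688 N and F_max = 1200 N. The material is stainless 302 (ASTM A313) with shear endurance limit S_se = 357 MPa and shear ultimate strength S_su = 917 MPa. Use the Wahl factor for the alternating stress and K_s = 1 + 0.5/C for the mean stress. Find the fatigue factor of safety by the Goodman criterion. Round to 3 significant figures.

3.59

C = D/d = 40.0/9.2 = 4.3478; K_W = (4C−1)/(4C−4)+0.615/C = 1.3655; K_s = 1+0.5/C = 1.1150
F_a = (F_max−F_min)/2 = 256 N; F_m = (F_max+F_min)/2 = 944 N
τ_a = K_W·8F_aD/(πd³) = 1.3655 × 33.487 = 45.726 MPa
τ_m = K_s·8F_mD/(πd³) = 1.1150 × 123.48 = 137.68 MPa
Goodman: 1/n_f = τ_a/S_se + τ_m/S_su = 45.726/357 + 137.68/917 = 0.12808 + 0.15015 = 0.27823
n_f = 1/0.27823 = 3.594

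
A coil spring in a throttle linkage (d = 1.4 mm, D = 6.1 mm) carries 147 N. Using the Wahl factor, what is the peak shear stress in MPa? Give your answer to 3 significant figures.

1140 MPa

Spring index C = D/d = 6.1/1.4 = 4.3571
K_W = (4C−1)/(4C−4) + 0.615/C = 16.429/13.429 + 0.1411 = 1.3646
τ₀ = 8FD/(πd³) = 8·147·6.1/(π·1.4³) = 7173.6/8.6205 = 832.15 MPa
τ_max = K·τ₀ = 1.3646 × 832.15 = 1135.5 MPa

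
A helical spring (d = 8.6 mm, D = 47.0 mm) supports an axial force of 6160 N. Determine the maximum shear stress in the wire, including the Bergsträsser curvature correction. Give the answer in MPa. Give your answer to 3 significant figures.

1470 MPa

Spring index C = D/d = 47.0/8.6 = 5.4651
K_B = (4C+2)/(4C−3) = 23.860/18.860 = 1.2651
τ₀ = 8FD/(πd³) = 8·6160·47.0/(π·8.6³) = 2.31616e+06/1998.2 = 1159.1 MPa
τ_max = K·τ₀ = 1.2651 × 1159.1 = 1466.4 MPa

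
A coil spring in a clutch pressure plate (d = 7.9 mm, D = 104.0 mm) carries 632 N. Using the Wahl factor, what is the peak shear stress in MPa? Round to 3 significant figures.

Spring index C = D/d = 104.0/7.9 = 13.1646
K_W = (4C−1)/(4C−4) + 0.615/C = 51.658/48.658 + 0.0467 = 1.1084
τ₀ = 8FD/(πd³) = 8·632·104.0/(π·7.9³) = 525824/1548.9 = 339.48 MPa
τ_max = K·τ₀ = 1.1084 × 339.48 = 376.27 MPa

376 MPa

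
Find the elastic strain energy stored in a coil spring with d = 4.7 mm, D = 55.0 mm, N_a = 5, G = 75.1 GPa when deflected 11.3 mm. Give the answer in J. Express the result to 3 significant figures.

k = Gd⁴/(8D³N_a) = (75.1×10³)(4.7⁴)/(8·55.0³·5) = 5.5066 N/mm
U = ½kδ² = 0.5 × 5.5066 × 11.3² = 351.57 N·mm = 0.35157 J

0.352 J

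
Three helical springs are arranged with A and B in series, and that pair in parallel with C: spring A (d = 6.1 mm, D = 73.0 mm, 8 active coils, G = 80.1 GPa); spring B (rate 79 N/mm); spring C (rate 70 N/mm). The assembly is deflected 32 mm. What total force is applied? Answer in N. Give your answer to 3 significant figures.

k_A = Gd⁴/(8D³N_a) = (80.1×10³)(6.1⁴)/(8·73.0³·8) = 4.4545 N/mm
Springs A,B series: k_AB = 1/(1/4.4545+1/79) = 4.2168 N/mm; parallel with C: k_eq = 4.2168+70 = 74.217 N/mm
F = k_eq·δ = 74.217·32 = 2374.9 N

2370 N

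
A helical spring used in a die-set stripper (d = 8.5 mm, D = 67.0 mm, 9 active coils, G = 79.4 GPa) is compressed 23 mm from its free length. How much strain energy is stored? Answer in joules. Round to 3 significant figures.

5.06 J

k = Gd⁴/(8D³N_a) = (79.4×10³)(8.5⁴)/(8·67.0³·9) = 19.14 N/mm
U = ½kδ² = 0.5 × 19.14 × 23² = 5062.5 N·mm = 5.0625 J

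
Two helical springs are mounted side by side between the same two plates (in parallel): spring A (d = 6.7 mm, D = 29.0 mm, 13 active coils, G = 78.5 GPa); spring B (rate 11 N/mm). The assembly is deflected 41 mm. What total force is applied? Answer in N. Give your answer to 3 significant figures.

k_A = Gd⁴/(8D³N_a) = (78.5×10³)(6.7⁴)/(8·29.0³·13) = 62.365 N/mm
Parallel: k_eq = 62.365 + 11 = 73.365 N/mm
F = k_eq·δ = 73.365·41 = 3008 N

3010 N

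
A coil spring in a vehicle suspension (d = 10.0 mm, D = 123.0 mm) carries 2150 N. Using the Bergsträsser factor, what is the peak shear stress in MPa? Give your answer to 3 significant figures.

Spring index C = D/d = 123.0/10.0 = 12.3000
K_B = (4C+2)/(4C−3) = 51.200/46.200 = 1.1082
τ₀ = 8FD/(πd³) = 8·2150·123.0/(π·10.0³) = 2.1156e+06/3141.6 = 673.42 MPa
τ_max = K·τ₀ = 1.1082 × 673.42 = 746.3 MPa

746 MPa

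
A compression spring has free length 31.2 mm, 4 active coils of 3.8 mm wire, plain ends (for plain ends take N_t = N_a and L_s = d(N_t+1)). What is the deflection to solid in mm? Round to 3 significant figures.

N_t = 4; L_s = 3.8·5 = 19 mm
δ_solid = L₀ − L_s = 31.2 − 19 = 12.2 mm

12.2 mm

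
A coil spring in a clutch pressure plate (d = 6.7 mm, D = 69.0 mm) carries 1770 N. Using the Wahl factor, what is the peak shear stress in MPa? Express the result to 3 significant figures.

1180 MPa

Spring index C = D/d = 69.0/6.7 = 10.2985
K_W = (4C−1)/(4C−4) + 0.615/C = 40.194/37.194 + 0.0597 = 1.1404
τ₀ = 8FD/(πd³) = 8·1770·69.0/(π·6.7³) = 977040/944.87 = 1034 MPa
τ_max = K·τ₀ = 1.1404 × 1034 = 1179.2 MPa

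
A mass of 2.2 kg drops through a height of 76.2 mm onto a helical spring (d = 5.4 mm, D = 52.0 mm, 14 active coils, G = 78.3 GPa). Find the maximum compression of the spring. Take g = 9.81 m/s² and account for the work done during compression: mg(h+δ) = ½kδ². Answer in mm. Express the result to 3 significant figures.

33.5 mm

k = Gd⁴/(8D³N_a) = (78.3×10³)(5.4⁴)/(8·52.0³·14) = 4.2277 N/mm
W = mg = 2.2 × 9.81 = 21.582 N
½kδ² − Wδ − Wh = 0 → δ = (W + √(W² + 2kWh))/k
δ = (21.582 + √(465.78 + 13905.5))/4.2277 = (21.582 + 119.88)/4.2277 = 33.46 mm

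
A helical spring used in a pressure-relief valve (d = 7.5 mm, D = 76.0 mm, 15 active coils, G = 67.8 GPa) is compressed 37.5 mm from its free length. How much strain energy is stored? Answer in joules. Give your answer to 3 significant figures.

2.86 J

k = Gd⁴/(8D³N_a) = (67.8×10³)(7.5⁴)/(8·76.0³·15) = 4.0724 N/mm
U = ½kδ² = 0.5 × 4.0724 × 37.5² = 2863.4 N·mm = 2.8634 J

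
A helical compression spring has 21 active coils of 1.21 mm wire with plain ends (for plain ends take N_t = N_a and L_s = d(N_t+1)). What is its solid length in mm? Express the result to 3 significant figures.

26.6 mm

plain ends: N_t = N_a = 21
L_s = d·(N_t+1) = 1.21 × 22 = 26.62 mm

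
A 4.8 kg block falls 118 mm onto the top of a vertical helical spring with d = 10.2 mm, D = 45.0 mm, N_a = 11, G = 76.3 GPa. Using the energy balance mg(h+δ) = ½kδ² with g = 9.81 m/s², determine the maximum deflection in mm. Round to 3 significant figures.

k = Gd⁴/(8D³N_a) = (76.3×10³)(10.2⁴)/(8·45.0³·11) = 102.99 N/mm
W = mg = 4.8 × 9.81 = 47.088 N
½kδ² − Wδ − Wh = 0 → δ = (W + √(W² + 2kWh))/k
δ = (47.088 + √(2217.3 + 1.14453e+06))/102.99 = (47.088 + 1070.9)/102.99 = 10.855 mm

10.9 mm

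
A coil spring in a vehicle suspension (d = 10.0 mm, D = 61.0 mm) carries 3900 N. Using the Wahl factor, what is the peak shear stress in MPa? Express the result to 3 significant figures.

756 MPa

Spring index C = D/d = 61.0/10.0 = 6.1000
K_W = (4C−1)/(4C−4) + 0.615/C = 23.400/20.400 + 0.1008 = 1.2479
τ₀ = 8FD/(πd³) = 8·3900·61.0/(π·10.0³) = 1.9032e+06/3141.6 = 605.81 MPa
τ_max = K·τ₀ = 1.2479 × 605.81 = 755.97 MPa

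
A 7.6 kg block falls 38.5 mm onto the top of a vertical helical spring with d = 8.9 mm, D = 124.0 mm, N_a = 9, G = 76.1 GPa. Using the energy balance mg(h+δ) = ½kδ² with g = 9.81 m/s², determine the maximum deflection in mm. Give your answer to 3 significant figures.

67.4 mm

k = Gd⁴/(8D³N_a) = (76.1×10³)(8.9⁴)/(8·124.0³·9) = 3.4781 N/mm
W = mg = 7.6 × 9.81 = 74.556 N
½kδ² − Wδ − Wh = 0 → δ = (W + √(W² + 2kWh))/k
δ = (74.556 + √(5558.6 + 19967.4))/3.4781 = (74.556 + 159.77)/3.4781 = 67.371 mm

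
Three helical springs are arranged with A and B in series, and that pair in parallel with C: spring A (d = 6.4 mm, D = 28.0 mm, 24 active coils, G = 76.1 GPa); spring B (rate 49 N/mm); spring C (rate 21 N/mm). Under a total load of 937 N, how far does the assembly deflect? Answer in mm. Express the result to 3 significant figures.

k_A = Gd⁴/(8D³N_a) = (76.1×10³)(6.4⁴)/(8·28.0³·24) = 30.292 N/mm
Springs A,B series: k_AB = 1/(1/30.292+1/49) = 18.72 N/mm; parallel with C: k_eq = 18.72+21 = 39.72 N/mm
δ = F/k_eq = 937/39.72 = 23.59 mm

23.6 mm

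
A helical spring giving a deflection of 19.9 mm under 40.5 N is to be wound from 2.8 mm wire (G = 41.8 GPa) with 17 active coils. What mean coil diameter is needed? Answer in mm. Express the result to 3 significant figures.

Required rate k = F/δ = 40.5/19.9 = 2.0352 N/mm
D = (Gd⁴/(8N_a·k))^(1/3) = (41.8×10³·2.8⁴/(8·17·2.0352))^(1/3)
  = (9282.56)^(1/3) = 21.0163 mm

21.0 mm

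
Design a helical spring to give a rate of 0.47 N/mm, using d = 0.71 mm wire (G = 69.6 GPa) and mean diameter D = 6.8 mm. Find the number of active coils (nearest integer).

15

N_a = Gd⁴/(8D³k) = (69.6×10³ × 0.71⁴)/(8 × 6.8³ × 0.47)
    = 17686.5 / 1182.26 = 14.96 → 15 coils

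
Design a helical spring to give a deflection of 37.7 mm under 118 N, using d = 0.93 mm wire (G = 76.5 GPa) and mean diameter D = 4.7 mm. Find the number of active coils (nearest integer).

22

Required rate k = F/δ = 118/37.7 = 3.13 N/mm
N_a = Gd⁴/(8D³k) = (76.5×10³ × 0.93⁴)/(8 × 4.7³ × 3.13)
    = 57226 / 2599.71 = 22.01 → 22 coils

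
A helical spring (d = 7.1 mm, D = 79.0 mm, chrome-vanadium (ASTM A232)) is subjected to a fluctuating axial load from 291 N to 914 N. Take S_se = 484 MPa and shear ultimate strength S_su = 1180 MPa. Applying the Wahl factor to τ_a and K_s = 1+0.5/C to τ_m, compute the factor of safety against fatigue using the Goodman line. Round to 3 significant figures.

1.41

C = D/d = 79.0/7.1 = 11.1268; K_W = (4C−1)/(4C−4)+0.615/C = 1.1293; K_s = 1+0.5/C = 1.0449
F_a = (F_max−F_min)/2 = 311.5 N; F_m = (F_max+F_min)/2 = 602.5 N
τ_a = K_W·8F_aD/(πd³) = 1.1293 × 175.09 = 197.73 MPa
τ_m = K_s·8F_mD/(πd³) = 1.0449 × 338.65 = 353.87 MPa
Goodman: 1/n_f = τ_a/S_se + τ_m/S_su = 197.73/484 + 353.87/1180 = 0.40853 + 0.29989 = 0.70842
n_f = 1/0.70842 = 1.412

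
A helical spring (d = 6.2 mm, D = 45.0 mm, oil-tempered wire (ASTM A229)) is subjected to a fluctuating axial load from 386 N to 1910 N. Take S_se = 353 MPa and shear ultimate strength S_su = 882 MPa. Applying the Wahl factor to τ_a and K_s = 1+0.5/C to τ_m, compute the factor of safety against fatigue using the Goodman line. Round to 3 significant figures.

C = D/d = 45.0/6.2 = 7.2581; K_W = (4C−1)/(4C−4)+0.615/C = 1.2046; K_s = 1+0.5/C = 1.0689
F_a = (F_max−F_min)/2 = 762 N; F_m = (F_max+F_min)/2 = 1148 N
τ_a = K_W·8F_aD/(πd³) = 1.2046 × 366.38 = 441.33 MPa
τ_m = K_s·8F_mD/(πd³) = 1.0689 × 551.98 = 590 MPa
Goodman: 1/n_f = τ_a/S_se + τ_m/S_su = 441.33/353 + 590/882 = 1.25024 + 0.66893 = 1.9192
n_f = 1/1.9192 = 0.5211

0.521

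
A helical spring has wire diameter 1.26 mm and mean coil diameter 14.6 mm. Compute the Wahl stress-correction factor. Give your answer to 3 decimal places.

1.124

C = D/d = 14.6/1.26 = 11.5873
K_W = (4C−1)/(4C−4) + 0.615/C = 45.349/42.349 + 0.0531 = 1.1239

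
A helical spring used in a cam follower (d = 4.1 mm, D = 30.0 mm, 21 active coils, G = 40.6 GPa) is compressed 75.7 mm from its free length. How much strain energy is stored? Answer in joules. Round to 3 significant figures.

k = Gd⁴/(8D³N_a) = (40.6×10³)(4.1⁴)/(8·30.0³·21) = 2.5292 N/mm
U = ½kδ² = 0.5 × 2.5292 × 75.7² = 7246.9 N·mm = 7.2469 J

7.25 J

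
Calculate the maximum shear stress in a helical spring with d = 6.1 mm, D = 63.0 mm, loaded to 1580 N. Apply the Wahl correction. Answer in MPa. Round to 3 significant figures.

Spring index C = D/d = 63.0/6.1 = 10.3279
K_W = (4C−1)/(4C−4) + 0.615/C = 40.311/37.311 + 0.0595 = 1.1400
τ₀ = 8FD/(πd³) = 8·1580·63.0/(π·6.1³) = 796320/713.08 = 1116.7 MPa
τ_max = K·τ₀ = 1.1400 × 1116.7 = 1273 MPa

1270 MPa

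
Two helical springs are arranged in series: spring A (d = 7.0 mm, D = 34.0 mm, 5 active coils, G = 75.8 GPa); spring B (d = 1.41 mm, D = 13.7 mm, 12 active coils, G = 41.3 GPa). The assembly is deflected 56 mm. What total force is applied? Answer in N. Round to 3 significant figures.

36.8 N

k_A = Gd⁴/(8D³N_a) = (75.8×10³)(7.0⁴)/(8·34.0³·5) = 115.76 N/mm
k_B = Gd⁴/(8D³N_a) = (41.3×10³)(1.41⁴)/(8·13.7³·12) = 0.66129 N/mm
Series: 1/k_eq = 1/115.76 + 1/0.66129 = 1.5208; k_eq = 0.65754 N/mm
F = k_eq·δ = 0.65754·56 = 36.822 N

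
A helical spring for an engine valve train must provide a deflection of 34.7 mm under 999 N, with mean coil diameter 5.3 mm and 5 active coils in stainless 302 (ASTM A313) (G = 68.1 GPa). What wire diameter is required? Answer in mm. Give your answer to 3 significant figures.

Required rate k = F/δ = 999/34.7 = 28.79 N/mm
d = (8D³N_a·k / G)^(1/4) = (8·5.3³·5·28.79 / (68.1×10³))^0.25
  = (2.5175)^0.25 = 1.2596 mm

1.26 mm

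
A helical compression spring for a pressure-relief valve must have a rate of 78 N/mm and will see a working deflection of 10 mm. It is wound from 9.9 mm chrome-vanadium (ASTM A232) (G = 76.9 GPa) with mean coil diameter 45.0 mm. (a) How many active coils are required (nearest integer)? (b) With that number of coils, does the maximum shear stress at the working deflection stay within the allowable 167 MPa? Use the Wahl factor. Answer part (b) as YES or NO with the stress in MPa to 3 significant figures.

N_a = Gd⁴/(8D³k) = (76.9×10³)(9.9⁴)/(8·45.0³·78) = 12.99 → N_a = 13
Actual rate k = Gd⁴/(8D³·13) = 77.946 N/mm
Working load F = kδ = 77.946·10 = 779.46 N
C = 45.0/9.9 = 4.5455; K_W = (4C−1)/(4C−4)+0.615/C = 1.3468
τ_max = K_W·8FD/(πd³) = 1.3468·92.054 = 123.98 MPa
τ_max ≤ 167 MPa → acceptable

(a) 13 coils; (b) YES, τ_max = 124 MPa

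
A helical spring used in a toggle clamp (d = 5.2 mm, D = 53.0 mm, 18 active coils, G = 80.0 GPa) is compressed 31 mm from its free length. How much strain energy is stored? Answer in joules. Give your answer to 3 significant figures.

1.31 J

k = Gd⁴/(8D³N_a) = (80.0×10³)(5.2⁴)/(8·53.0³·18) = 2.7284 N/mm
U = ½kδ² = 0.5 × 2.7284 × 31² = 1311 N·mm = 1.311 J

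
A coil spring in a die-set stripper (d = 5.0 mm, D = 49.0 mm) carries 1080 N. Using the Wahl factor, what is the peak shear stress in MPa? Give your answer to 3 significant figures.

1240 MPa

Spring index C = D/d = 49.0/5.0 = 9.8000
K_W = (4C−1)/(4C−4) + 0.615/C = 38.200/35.200 + 0.0628 = 1.1480
τ₀ = 8FD/(πd³) = 8·1080·49.0/(π·5.0³) = 423360/392.7 = 1078.1 MPa
τ_max = K·τ₀ = 1.1480 × 1078.1 = 1237.6 MPa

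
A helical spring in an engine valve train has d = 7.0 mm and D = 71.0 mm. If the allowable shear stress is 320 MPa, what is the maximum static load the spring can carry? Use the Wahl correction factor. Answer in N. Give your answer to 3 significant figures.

C = D/d = 71.0/7.0 = 10.1429
K_W = (4C−1)/(4C−4) + 0.615/C = 39.571/36.571 + 0.0606 = 1.1427
τ_max = K·8FD/(πd³) → F_max = τ_allow·πd³/(8DK)
F_max = 320·π·7.0³/(8·71.0·1.1427) = 3.4482e+05/649.03 = 531.28 N

531 N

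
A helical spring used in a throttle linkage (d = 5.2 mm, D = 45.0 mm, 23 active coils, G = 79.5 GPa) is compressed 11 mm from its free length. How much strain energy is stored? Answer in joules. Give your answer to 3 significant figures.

0.210 J

k = Gd⁴/(8D³N_a) = (79.5×10³)(5.2⁴)/(8·45.0³·23) = 3.4668 N/mm
U = ½kδ² = 0.5 × 3.4668 × 11² = 209.74 N·mm = 0.20974 J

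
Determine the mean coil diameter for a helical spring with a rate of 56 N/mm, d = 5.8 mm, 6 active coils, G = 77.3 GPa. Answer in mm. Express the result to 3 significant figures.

D = (Gd⁴/(8N_a·k))^(1/3) = (77.3×10³·5.8⁴/(8·6·56))^(1/3)
  = (32543.3)^(1/3) = 31.9267 mm

31.9 mm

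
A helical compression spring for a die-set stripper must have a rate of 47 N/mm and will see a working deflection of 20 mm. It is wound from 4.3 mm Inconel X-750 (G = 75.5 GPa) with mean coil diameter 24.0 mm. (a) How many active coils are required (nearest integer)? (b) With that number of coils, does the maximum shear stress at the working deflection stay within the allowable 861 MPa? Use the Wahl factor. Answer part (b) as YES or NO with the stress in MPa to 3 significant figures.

(a) 5 coils; (b) NO, τ_max = 914 MPa

N_a = Gd⁴/(8D³k) = (75.5×10³)(4.3⁴)/(8·24.0³·47) = 4.966 → N_a = 5
Actual rate k = Gd⁴/(8D³·5) = 46.68 N/mm
Working load F = kδ = 46.68·20 = 933.59 N
C = 24.0/4.3 = 5.5814; K_W = (4C−1)/(4C−4)+0.615/C = 1.2739
τ_max = K_W·8FD/(πd³) = 1.2739·717.63 = 914.19 MPa
τ_max > 861 MPa → exceeds allowable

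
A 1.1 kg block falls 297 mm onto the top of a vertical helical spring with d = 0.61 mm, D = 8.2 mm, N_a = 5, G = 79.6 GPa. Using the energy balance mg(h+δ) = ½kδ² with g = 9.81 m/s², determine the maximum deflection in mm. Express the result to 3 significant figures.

k = Gd⁴/(8D³N_a) = (79.6×10³)(0.61⁴)/(8·8.2³·5) = 0.49972 N/mm
W = mg = 1.1 × 9.81 = 10.791 N
½kδ² − Wδ − Wh = 0 → δ = (W + √(W² + 2kWh))/k
δ = (10.791 + √(116.45 + 3203.16))/0.49972 = (10.791 + 57.616)/0.49972 = 136.89 mm

137 mm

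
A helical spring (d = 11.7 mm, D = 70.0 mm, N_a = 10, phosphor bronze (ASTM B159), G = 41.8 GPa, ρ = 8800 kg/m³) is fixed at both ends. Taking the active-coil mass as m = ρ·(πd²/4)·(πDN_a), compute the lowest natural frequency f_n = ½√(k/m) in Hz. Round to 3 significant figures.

58.6 Hz

k = Gd⁴/(8D³N_a) = (41.8×10³)(11.7⁴)/(8·70.0³·10) = 28.545 N/mm = 28545 N/m
Wire length L = πDN_a = π·70.0·10 = 2199.1 mm
m = ρ·(πd²/4)·L = 8800 × 107.51×10⁻⁶ m² × 2.1991 m = 2.0806 kg
f_n = ½√(k/m) = 0.5·√(28545/2.0806) = 0.5·√(13720) = 58.565 Hz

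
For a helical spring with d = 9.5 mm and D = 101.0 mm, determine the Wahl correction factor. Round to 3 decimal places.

C = D/d = 101.0/9.5 = 10.6316
K_W = (4C−1)/(4C−4) + 0.615/C = 41.526/38.526 + 0.0578 = 1.1357

1.136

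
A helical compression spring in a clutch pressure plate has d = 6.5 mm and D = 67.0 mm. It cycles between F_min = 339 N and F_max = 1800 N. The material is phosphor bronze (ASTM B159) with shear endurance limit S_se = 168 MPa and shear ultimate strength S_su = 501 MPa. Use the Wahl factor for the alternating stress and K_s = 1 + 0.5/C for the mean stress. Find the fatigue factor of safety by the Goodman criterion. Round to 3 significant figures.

C = D/d = 67.0/6.5 = 10.3077; K_W = (4C−1)/(4C−4)+0.615/C = 1.1402; K_s = 1+0.5/C = 1.0485
F_a = (F_max−F_min)/2 = 730.5 N; F_m = (F_max+F_min)/2 = 1069.5 N
τ_a = K_W·8F_aD/(πd³) = 1.1402 × 453.83 = 517.48 MPa
τ_m = K_s·8F_mD/(πd³) = 1.0485 × 664.44 = 696.67 MPa
Goodman: 1/n_f = τ_a/S_se + τ_m/S_su = 517.48/168 + 696.67/501 = 3.08023 + 1.39056 = 4.4708
n_f = 1/4.4708 = 0.2237

0.224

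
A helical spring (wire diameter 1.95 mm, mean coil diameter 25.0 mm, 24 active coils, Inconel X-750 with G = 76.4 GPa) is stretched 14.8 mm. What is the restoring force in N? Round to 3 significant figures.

k = Gd⁴/(8D³N_a) = (76.4×10³)(1.95⁴)/(8·25.0³·24) = 0.36822 N/mm
F = k·δ = 0.36822 × 14.8 = 5.4497 N

5.45 N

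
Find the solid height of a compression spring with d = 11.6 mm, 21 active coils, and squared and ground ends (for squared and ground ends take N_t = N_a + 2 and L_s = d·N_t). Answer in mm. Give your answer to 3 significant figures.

267 mm

squared and ground ends: N_t = N_a + 2 = 21 + 2 = 23
L_s = d·N_t = 11.6 × 23 = 266.8 mm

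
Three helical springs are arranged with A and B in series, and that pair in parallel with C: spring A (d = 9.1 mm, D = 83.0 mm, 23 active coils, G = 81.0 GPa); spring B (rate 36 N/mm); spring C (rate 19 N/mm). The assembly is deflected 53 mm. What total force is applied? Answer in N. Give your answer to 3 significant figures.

1250 N

k_A = Gd⁴/(8D³N_a) = (81.0×10³)(9.1⁴)/(8·83.0³·23) = 5.2796 N/mm
Springs A,B series: k_AB = 1/(1/5.2796+1/36) = 4.6043 N/mm; parallel with C: k_eq = 4.6043+19 = 23.604 N/mm
F = k_eq·δ = 23.604·53 = 1251 N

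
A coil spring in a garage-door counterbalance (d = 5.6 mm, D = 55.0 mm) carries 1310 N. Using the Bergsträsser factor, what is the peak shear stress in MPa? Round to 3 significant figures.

Spring index C = D/d = 55.0/5.6 = 9.8214
K_B = (4C+2)/(4C−3) = 41.286/36.286 = 1.1378
τ₀ = 8FD/(πd³) = 8·1310·55.0/(π·5.6³) = 576400/551.71 = 1044.7 MPa
τ_max = K·τ₀ = 1.1378 × 1044.7 = 1188.7 MPa

1190 MPa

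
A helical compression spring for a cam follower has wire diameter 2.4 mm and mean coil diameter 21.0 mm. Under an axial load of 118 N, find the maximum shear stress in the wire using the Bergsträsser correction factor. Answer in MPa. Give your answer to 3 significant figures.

Spring index C = D/d = 21.0/2.4 = 8.7500
K_B = (4C+2)/(4C−3) = 37.000/32.000 = 1.1562
τ₀ = 8FD/(πd³) = 8·118·21.0/(π·2.4³) = 19824/43.429 = 456.47 MPa
τ_max = K·τ₀ = 1.1562 × 456.47 = 527.79 MPa

528 MPa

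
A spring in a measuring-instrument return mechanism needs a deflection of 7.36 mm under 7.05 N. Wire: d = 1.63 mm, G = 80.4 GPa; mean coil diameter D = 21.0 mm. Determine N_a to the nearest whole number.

Required rate k = F/δ = 7.05/7.36 = 0.95788 N/mm
N_a = Gd⁴/(8D³k) = (80.4×10³ × 1.63⁴)/(8 × 21.0³ × 0.95788)
    = 567553 / 70967.4 = 7.997 → 8 coils

8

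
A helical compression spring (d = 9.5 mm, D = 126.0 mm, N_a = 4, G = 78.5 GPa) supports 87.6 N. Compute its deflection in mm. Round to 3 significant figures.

k = Gd⁴/(8D³N_a) = (78.5×10³)(9.5⁴)/(8·126.0³·4) = 9.9886 N/mm
δ = F/k = 87.6 / 9.9886 = 8.77 mm

8.77 mm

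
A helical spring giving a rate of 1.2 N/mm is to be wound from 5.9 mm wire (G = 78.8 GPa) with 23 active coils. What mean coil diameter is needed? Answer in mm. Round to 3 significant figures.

75.6 mm

D = (Gd⁴/(8N_a·k))^(1/3) = (78.8×10³·5.9⁴/(8·23·1.2))^(1/3)
  = (432449)^(1/3) = 75.6215 mm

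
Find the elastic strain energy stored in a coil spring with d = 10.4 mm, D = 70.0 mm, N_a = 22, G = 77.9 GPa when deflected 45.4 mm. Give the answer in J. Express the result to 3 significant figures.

15.6 J

k = Gd⁴/(8D³N_a) = (77.9×10³)(10.4⁴)/(8·70.0³·22) = 15.096 N/mm
U = ½kδ² = 0.5 × 15.096 × 45.4² = 15558 N·mm = 15.558 J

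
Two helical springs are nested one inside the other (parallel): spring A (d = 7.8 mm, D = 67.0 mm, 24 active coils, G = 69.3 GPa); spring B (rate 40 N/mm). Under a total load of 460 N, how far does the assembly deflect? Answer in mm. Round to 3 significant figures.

k_A = Gd⁴/(8D³N_a) = (69.3×10³)(7.8⁴)/(8·67.0³·24) = 4.4421 N/mm
Parallel: k_eq = 4.4421 + 40 = 44.442 N/mm
δ = F/k_eq = 460/44.442 = 10.351 mm

10.4 mm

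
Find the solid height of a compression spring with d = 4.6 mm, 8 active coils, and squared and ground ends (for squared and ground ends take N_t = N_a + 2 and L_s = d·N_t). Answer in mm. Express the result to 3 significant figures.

squared and ground ends: N_t = N_a + 2 = 8 + 2 = 10
L_s = d·N_t = 4.6 × 10 = 46 mm

46.0 mm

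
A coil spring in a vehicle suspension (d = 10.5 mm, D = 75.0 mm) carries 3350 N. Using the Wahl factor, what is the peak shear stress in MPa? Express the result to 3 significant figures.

668 MPa

Spring index C = D/d = 75.0/10.5 = 7.1429
K_W = (4C−1)/(4C−4) + 0.615/C = 27.571/24.571 + 0.0861 = 1.2082
τ₀ = 8FD/(πd³) = 8·3350·75.0/(π·10.5³) = 2.01e+06/3636.8 = 552.69 MPa
τ_max = K·τ₀ = 1.2082 × 552.69 = 667.75 MPa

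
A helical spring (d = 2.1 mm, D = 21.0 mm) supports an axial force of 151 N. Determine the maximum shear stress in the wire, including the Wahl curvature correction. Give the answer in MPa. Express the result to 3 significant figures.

Spring index C = D/d = 21.0/2.1 = 10.0000
K_W = (4C−1)/(4C−4) + 0.615/C = 39.000/36.000 + 0.0615 = 1.1448
τ₀ = 8FD/(πd³) = 8·151·21.0/(π·2.1³) = 25368/29.094 = 871.92 MPa
τ_max = K·τ₀ = 1.1448 × 871.92 = 998.21 MPa

998 MPa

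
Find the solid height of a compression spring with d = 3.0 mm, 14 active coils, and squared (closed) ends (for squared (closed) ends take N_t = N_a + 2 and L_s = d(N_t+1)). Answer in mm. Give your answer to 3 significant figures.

squared (closed) ends: N_t = N_a + 2 = 14 + 2 = 16
L_s = d·(N_t+1) = 3.0 × 17 = 51 mm

51.0 mm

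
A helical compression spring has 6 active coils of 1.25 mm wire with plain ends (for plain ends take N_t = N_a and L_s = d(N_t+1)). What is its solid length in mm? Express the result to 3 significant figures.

8.75 mm

plain ends: N_t = N_a = 6
L_s = d·(N_t+1) = 1.25 × 7 = 8.75 mm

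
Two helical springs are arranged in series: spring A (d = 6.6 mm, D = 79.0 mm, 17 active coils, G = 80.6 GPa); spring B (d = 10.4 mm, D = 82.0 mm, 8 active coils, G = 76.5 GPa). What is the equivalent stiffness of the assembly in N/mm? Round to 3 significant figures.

2.09 N/mm

k_A = Gd⁴/(8D³N_a) = (80.6×10³)(6.6⁴)/(8·79.0³·17) = 2.2808 N/mm
k_B = Gd⁴/(8D³N_a) = (76.5×10³)(10.4⁴)/(8·82.0³·8) = 25.361 N/mm
Series: 1/k_eq = 1/2.2808 + 1/25.361 = 0.47787; k_eq = 2.0926 N/mm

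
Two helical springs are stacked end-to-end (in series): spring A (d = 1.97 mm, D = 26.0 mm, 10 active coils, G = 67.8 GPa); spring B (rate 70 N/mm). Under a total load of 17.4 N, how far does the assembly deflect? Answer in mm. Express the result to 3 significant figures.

24.2 mm

k_A = Gd⁴/(8D³N_a) = (67.8×10³)(1.97⁴)/(8·26.0³·10) = 0.72625 N/mm
Series: 1/k_eq = 1/0.72625 + 1/70 = 1.3912; k_eq = 0.71879 N/mm
δ = F/k_eq = 17.4/0.71879 = 24.207 mm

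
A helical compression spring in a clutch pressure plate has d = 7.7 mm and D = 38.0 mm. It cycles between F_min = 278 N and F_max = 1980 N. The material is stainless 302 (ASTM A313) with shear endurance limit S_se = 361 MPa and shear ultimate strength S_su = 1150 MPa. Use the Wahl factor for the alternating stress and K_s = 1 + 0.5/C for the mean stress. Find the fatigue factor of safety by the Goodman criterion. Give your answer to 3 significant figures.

C = D/d = 38.0/7.7 = 4.9351; K_W = (4C−1)/(4C−4)+0.615/C = 1.3152; K_s = 1+0.5/C = 1.1013
F_a = (F_max−F_min)/2 = 851 N; F_m = (F_max+F_min)/2 = 1129 N
τ_a = K_W·8F_aD/(πd³) = 1.3152 × 180.38 = 237.23 MPa
τ_m = K_s·8F_mD/(πd³) = 1.1013 × 239.3 = 263.55 MPa
Goodman: 1/n_f = τ_a/S_se + τ_m/S_su = 237.23/361 + 263.55/1150 = 0.65716 + 0.22917 = 0.88633
n_f = 1/0.88633 = 1.128

1.13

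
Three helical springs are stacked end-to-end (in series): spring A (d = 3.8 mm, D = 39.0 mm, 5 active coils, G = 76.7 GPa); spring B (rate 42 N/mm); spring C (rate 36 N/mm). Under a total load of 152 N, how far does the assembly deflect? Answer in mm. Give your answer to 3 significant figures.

k_A = Gd⁴/(8D³N_a) = (76.7×10³)(3.8⁴)/(8·39.0³·5) = 6.7402 N/mm
Series: 1/k_eq = 1/6.7402 + 1/42 + 1/36 = 0.19995; k_eq = 5.0013 N/mm
δ = F/k_eq = 152/5.0013 = 30.392 mm

30.4 mm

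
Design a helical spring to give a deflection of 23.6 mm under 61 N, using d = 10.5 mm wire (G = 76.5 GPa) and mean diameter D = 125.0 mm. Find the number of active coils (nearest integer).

Required rate k = F/δ = 61/23.6 = 2.5847 N/mm
N_a = Gd⁴/(8D³k) = (76.5×10³ × 10.5⁴)/(8 × 125.0³ × 2.5847)
    = 9.29862e+08 / 4.03867e+07 = 23.02 → 23 coils

23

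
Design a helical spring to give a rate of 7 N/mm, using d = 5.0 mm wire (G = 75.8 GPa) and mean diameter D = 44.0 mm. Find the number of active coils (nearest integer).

10

N_a = Gd⁴/(8D³k) = (75.8×10³ × 5.0⁴)/(8 × 44.0³ × 7)
    = 4.7375e+07 / 4.7703e+06 = 9.931 → 10 coils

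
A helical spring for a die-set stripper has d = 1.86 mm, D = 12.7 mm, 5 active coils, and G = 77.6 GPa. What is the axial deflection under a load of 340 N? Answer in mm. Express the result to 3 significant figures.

30.0 mm

k = Gd⁴/(8D³N_a) = (77.6×10³)(1.86⁴)/(8·12.7³·5) = 11.336 N/mm
δ = F/k = 340 / 11.336 = 29.994 mm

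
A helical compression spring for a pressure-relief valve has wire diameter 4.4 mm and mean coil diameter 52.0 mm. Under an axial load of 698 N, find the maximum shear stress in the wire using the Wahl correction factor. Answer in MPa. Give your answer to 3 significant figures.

1220 MPa

Spring index C = D/d = 52.0/4.4 = 11.8182
K_W = (4C−1)/(4C−4) + 0.615/C = 46.273/43.273 + 0.0520 = 1.1214
τ₀ = 8FD/(πd³) = 8·698·52.0/(π·4.4³) = 290368/267.61 = 1085 MPa
τ_max = K·τ₀ = 1.1214 × 1085 = 1216.7 MPa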